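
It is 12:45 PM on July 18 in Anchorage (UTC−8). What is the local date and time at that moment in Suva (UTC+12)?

8:45 AM on July 19

In UTC: 12:45 PM + 8:00 = 8:45 PM on Jul 18.
Suva is UTC+12:00: 8:45 PM + 12:00 = 8:45 AM on Jul 19.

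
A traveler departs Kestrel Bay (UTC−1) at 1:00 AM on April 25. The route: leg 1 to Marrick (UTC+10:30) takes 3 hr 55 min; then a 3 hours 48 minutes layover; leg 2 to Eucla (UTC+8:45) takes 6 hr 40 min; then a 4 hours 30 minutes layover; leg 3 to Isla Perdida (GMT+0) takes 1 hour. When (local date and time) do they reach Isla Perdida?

Convert departure to UTC: 1:00 AM + 1:00 = 2:00 AM UTC on Apr 25.
Add 3 hours 55 minutes leg 1 → 5:55 AM UTC.
Add 3 hours 48 minutes layover in Marrick → 9:43 AM UTC.
Add 6 hours and 40 minutes leg 2 → 4:23 PM UTC.
Add 4 hours 30 minutes layover in Eucla → 8:53 PM UTC.
Add 1 hour leg 3 → 9:53 PM UTC.
Isla Perdida is UTC+0, so local arrival is the same: 9:53 PM on Apr 25.

9:53 PM on Apr 25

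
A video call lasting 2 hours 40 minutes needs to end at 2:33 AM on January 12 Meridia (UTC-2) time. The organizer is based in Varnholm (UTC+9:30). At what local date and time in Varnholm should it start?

Target end time in UTC: 2:33 AM + 2:00 = 4:33 AM on Jan 12.
Subtract 2 hours 40 minutes → start 1:53 AM UTC on Jan 12.
Varnholm is UTC+9:30: 1:53 AM + 9:30 = 11:23 AM on Jan 12.

11:23 AM on Jan 12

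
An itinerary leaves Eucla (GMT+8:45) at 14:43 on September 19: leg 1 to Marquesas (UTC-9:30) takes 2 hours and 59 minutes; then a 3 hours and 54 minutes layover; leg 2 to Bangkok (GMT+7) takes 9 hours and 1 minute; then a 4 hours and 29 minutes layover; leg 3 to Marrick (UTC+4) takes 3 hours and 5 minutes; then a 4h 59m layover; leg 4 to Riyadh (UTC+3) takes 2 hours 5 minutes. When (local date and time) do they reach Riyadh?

Convert departure to UTC: 14:43 − 8:45 = 05:58 UTC on Sep 19.
Add 2 hours 59 minutes leg 1 → 08:57 UTC.
Add 3 hours and 54 minutes layover in Marquesas → 12:51 UTC.
Add 9 hours 1 minute leg 2 → 21:52 UTC.
Add 4 hours and 29 minutes layover in Bangkok → 02:21 UTC (Sep 20).
Add 3 hours and 5 minutes leg 3 → 05:26 UTC.
Add 4 hours 59 minutes layover in Marrick → 10:25 UTC.
Add 2 hours and 5 minutes leg 4 → 12:30 UTC.
Riyadh is UTC+3:00, so local arrival = 12:30 + 3:00 = 15:30 on Sep 20.

15:30 on September 20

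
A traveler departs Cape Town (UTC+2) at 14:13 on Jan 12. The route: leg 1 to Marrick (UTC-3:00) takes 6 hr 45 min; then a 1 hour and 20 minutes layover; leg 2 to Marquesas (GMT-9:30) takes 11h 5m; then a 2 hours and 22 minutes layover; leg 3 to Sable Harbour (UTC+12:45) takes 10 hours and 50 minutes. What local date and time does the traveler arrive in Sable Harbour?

Convert departure to UTC: 14:13 − 2:00 = 12:13 UTC on Jan 12.
Add 6 hours 45 minutes leg 1 → 18:58 UTC.
Add 1 hour and 20 minutes layover in Marrick → 20:18 UTC.
Add 11 hours 5 minutes leg 2 → 07:23 UTC (Jan 13).
Add 2 hours 22 minutes layover in Marquesas → 09:45 UTC.
Add 10 hours 50 minutes leg 3 → 20:35 UTC.
Sable Harbour is UTC+12:45, so local arrival = 20:35 + 12:45 = 09:20 on Jan 14.

09:20 on January 14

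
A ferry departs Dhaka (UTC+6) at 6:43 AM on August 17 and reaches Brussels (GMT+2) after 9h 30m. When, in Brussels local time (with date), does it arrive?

Convert departure to UTC: 6:43 AM − 6:00 = 12:43 AM UTC on Aug 17.
Add 9 hours 30 minutes travel time → 10:13 AM UTC.
Brussels is UTC+2:00, so local arrival = 10:13 AM + 2:00 = 12:13 PM on Aug 17.

12:13 PM on August 17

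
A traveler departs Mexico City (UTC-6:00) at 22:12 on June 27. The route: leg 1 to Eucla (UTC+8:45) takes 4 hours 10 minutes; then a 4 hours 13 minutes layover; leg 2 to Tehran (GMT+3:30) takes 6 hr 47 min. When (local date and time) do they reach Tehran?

22:52 on June 28

Convert departure to UTC: 22:12 + 6:00 = 04:12 UTC on Jun 28.
Add 4 hours and 10 minutes leg 1 → 08:22 UTC.
Add 4 hours and 13 minutes layover in Eucla → 12:35 UTC.
Add 6 hours and 47 minutes leg 2 → 19:22 UTC.
Tehran is UTC+3:30, so local arrival = 19:22 + 3:30 = 22:52 on Jun 28.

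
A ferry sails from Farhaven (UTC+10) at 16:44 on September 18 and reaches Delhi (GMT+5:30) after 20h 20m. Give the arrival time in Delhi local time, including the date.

Delhi is 4:30 behind Farhaven.
After 20 hours and 20 minutes it is 13:04 (Sep 19) in Farhaven.
Shift by the zone difference: 13:04 − 4:30 = 08:34 on Sep 19 in Delhi.

08:34 on Sep 19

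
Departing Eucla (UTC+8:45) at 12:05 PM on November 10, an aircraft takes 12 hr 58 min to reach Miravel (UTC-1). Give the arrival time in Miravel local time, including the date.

3:18 PM on Nov 10

Convert departure to UTC: 12:05 PM − 8:45 = 3:20 AM UTC on Nov 10.
Add 12 hours and 58 minutes travel time → 4:18 PM UTC.
Miravel is UTC−1:00, so local arrival = 4:18 PM − 1:00 = 3:18 PM on Nov 10.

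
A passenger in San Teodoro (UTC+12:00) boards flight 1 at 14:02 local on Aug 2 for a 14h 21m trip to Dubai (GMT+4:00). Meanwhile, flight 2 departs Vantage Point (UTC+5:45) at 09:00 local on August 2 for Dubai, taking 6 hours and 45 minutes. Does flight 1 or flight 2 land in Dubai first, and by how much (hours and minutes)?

Flight 1 in UTC: 14:02 − 12:00 = 02:02 on Aug 2.
+14 hours 21 minutes → arrive 16:23 UTC on Aug 2.
Flight 2 in UTC: 09:00 − 5:45 = 03:15 on Aug 2.
+6 hours and 45 minutes → arrive 10:00 UTC on Aug 2.
Flight 2 lands earlier by 6 hours 23 minutes.

the second, by 6 hours 23 minutes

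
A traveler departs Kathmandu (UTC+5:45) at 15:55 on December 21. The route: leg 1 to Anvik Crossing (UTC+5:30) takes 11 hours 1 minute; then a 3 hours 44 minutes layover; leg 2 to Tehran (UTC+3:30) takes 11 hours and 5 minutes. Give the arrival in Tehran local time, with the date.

15:30 on Dec 22

Convert departure to UTC: 15:55 − 5:45 = 10:10 UTC on Dec 21.
Add 11 hours and 1 minute leg 1 → 21:11 UTC.
Add 3 hours 44 minutes layover in Anvik Crossing → 00:55 UTC (Dec 22).
Add 11 hours 5 minutes leg 2 → 12:00 UTC.
Tehran is UTC+3:30, so local arrival = 12:00 + 3:30 = 15:30 on Dec 22.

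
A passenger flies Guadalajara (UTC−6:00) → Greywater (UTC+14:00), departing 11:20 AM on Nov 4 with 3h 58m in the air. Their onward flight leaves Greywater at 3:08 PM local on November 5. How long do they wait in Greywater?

3 hours 50 minutes

Convert departure to UTC: 11:20 AM + 6:00 = 5:20 PM UTC on Nov 4.
Add 3 hours 58 minutes flight time → 9:18 PM UTC.
Greywater is UTC+14:00, so local arrival = 9:18 PM + 14:00 = 11:18 AM on Nov 5.
Layover = 3:08 PM − 11:18 AM = 3 hours 50 minutes.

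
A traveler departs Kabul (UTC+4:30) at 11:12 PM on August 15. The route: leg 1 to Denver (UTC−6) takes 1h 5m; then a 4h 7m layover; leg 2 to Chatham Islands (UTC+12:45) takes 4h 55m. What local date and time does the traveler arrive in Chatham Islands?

Convert departure to UTC: 11:12 PM − 4:30 = 6:42 PM UTC on Aug 15.
Add 1 hour and 5 minutes leg 1 → 7:47 PM UTC.
Add 4 hours 7 minutes layover in Denver → 11:54 PM UTC.
Add 4 hours and 55 minutes leg 2 → 4:49 AM UTC (Aug 16).
Chatham Islands is UTC+12:45, so local arrival = 4:49 AM + 12:45 = 5:34 PM on Aug 16.

5:34 PM on Aug 16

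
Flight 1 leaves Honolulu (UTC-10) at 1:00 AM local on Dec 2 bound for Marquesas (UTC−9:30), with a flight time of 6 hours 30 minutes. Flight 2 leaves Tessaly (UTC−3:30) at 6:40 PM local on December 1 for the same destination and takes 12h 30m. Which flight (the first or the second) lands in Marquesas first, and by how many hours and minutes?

the second, by 6 hours 50 minutes

Flight 1 in UTC: 1:00 AM + 10:00 = 11:00 AM on Dec 2.
+6 hours 30 minutes → arrive 5:30 PM UTC on Dec 2.
Flight 2 in UTC: 6:40 PM + 3:30 = 10:10 PM on Dec 1.
+12 hours 30 minutes → arrive 10:40 AM UTC on Dec 2.
Flight 2 lands earlier by 6 hours 50 minutes.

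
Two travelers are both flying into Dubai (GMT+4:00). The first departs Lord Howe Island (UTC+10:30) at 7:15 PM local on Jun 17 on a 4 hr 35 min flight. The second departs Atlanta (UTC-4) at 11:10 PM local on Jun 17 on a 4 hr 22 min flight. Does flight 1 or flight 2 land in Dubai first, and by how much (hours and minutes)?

the first, by 18 hours 12 minutes

Flight 1 in UTC: 7:15 PM − 10:30 = 8:45 AM on Jun 17.
+4 hours 35 minutes → arrive 1:20 PM UTC on Jun 17.
Flight 2 in UTC: 11:10 PM + 4:00 = 3:10 AM on Jun 18.
+4 hours and 22 minutes → arrive 7:32 AM UTC on Jun 18.
Flight 1 lands earlier by 18 hours 12 minutes.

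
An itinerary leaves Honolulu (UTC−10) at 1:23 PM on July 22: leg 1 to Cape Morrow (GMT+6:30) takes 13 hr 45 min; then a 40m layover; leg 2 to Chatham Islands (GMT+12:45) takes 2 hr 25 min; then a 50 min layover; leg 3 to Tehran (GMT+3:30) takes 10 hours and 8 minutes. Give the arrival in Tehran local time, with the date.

6:41 AM on July 24

Convert departure to UTC: 1:23 PM + 10:00 = 11:23 PM UTC on Jul 22.
Add 13 hours 45 minutes leg 1 → 1:08 PM UTC (Jul 23).
Add 40 minutes layover in Cape Morrow → 1:48 PM UTC.
Add 2 hours and 25 minutes leg 2 → 4:13 PM UTC.
Add 50 minutes layover in Chatham Islands → 5:03 PM UTC.
Add 10 hours and 8 minutes leg 3 → 3:11 AM UTC (Jul 24).
Tehran is UTC+3:30, so local arrival = 3:11 AM + 3:30 = 6:41 AM on Jul 24.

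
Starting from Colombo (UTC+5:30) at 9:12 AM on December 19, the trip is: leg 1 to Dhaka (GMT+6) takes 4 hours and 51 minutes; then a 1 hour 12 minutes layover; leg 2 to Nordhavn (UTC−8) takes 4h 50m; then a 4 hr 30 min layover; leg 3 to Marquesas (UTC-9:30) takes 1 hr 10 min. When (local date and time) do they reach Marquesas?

10:45 AM on December 19

Convert departure to UTC: 9:12 AM − 5:30 = 3:42 AM UTC on Dec 19.
Add 4 hours 51 minutes leg 1 → 8:33 AM UTC.
Add 1 hour and 12 minutes layover in Dhaka → 9:45 AM UTC.
Add 4 hours and 50 minutes leg 2 → 2:35 PM UTC.
Add 4 hours 30 minutes layover in Nordhavn → 7:05 PM UTC.
Add 1 hour and 10 minutes leg 3 → 8:15 PM UTC.
Marquesas is UTC−9:30, so local arrival = 8:15 PM − 9:30 = 10:45 AM on Dec 19.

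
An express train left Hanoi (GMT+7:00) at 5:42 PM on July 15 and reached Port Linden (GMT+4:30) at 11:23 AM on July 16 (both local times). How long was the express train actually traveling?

20 hours 11 minutes

Port Linden is 2:30 behind Hanoi.
Clock-face elapsed time (ignoring zones) is 17 hours 41 minutes.
Actual elapsed = 17 hours 41 minutes + 2:30 = 20 hours 11 minutes.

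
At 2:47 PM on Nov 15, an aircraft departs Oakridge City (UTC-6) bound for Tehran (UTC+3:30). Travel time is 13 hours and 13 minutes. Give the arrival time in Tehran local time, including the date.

1:30 PM on November 16

Convert departure to UTC: 2:47 PM + 6:00 = 8:47 PM UTC on Nov 15.
Add 13 hours 13 minutes travel time → 10:00 AM UTC (Nov 16).
Tehran is UTC+3:30, so local arrival = 10:00 AM + 3:30 = 1:30 PM on Nov 16.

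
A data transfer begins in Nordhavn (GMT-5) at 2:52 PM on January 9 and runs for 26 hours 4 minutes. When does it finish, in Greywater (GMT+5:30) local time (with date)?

Convert start to UTC: 2:52 PM + 5:00 = 7:52 PM UTC on Jan 9.
Add 26 hours and 4 minutes duration → 9:56 PM UTC (Jan 10).
Greywater is UTC+5:30, so local end time = 9:56 PM + 5:30 = 3:26 AM on Jan 11.

3:26 AM on January 11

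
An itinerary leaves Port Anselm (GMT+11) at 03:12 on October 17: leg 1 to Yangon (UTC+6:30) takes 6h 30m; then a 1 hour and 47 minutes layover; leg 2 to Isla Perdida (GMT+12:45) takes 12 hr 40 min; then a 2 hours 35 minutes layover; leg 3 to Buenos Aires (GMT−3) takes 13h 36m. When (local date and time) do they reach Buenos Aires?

02:20 on October 18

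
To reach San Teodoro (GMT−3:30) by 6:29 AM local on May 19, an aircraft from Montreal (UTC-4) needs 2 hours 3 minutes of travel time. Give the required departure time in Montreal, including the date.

Target arrival in UTC: 6:29 AM + 3:30 = 9:59 AM on May 19.
Subtract 2 hours 3 minutes → departure 7:56 AM UTC on May 19.
Montreal is UTC−4:00: 7:56 AM − 4:00 = 3:56 AM on May 19.

3:56 AM on May 19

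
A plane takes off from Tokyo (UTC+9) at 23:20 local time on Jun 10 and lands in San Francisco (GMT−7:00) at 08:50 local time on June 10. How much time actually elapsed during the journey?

Departure in UTC: 23:20 − 9:00 = 14:20 on Jun 10.
Arrival in UTC: 08:50 + 7:00 = 15:50 on Jun 10.
Elapsed = 15:50 − 14:20 = 1 hour 30 minutes.

1 hour 30 minutes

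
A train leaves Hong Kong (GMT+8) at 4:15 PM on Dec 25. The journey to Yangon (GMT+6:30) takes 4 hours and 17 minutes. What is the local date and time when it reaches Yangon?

7:02 PM on Dec 25

Convert departure to UTC: 4:15 PM − 8:00 = 8:15 AM UTC on Dec 25.
Add 4 hours and 17 minutes travel time → 12:32 PM UTC.
Yangon is UTC+6:30, so local arrival = 12:32 PM + 6:30 = 7:02 PM on Dec 25.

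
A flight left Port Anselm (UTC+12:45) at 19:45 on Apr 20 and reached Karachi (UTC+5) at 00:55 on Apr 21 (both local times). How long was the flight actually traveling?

12 hours 55 minutes

Karachi is 7:45 behind Port Anselm.
Clock-face elapsed time (ignoring zones) is 5 hours 10 minutes.
Actual elapsed = 5 hours 10 minutes + 7:45 = 12 hours 55 minutes.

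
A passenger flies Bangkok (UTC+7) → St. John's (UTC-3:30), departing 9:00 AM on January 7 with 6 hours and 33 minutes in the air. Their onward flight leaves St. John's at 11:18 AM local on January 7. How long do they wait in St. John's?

6 hours 15 minutes

Convert departure to UTC: 9:00 AM − 7:00 = 2:00 AM UTC on Jan 7.
Add 6 hours 33 minutes flight time → 8:33 AM UTC.
St. John's is UTC−3:30, so local arrival = 8:33 AM − 3:30 = 5:03 AM on Jan 7.
Layover = 11:18 AM − 5:03 AM = 6 hours 15 minutes.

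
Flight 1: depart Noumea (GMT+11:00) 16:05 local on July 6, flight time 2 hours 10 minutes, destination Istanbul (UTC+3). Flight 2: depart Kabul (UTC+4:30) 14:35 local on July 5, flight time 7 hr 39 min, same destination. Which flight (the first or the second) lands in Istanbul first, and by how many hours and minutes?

the second, by 13 hours 31 minutes

Flight 1 in UTC: 16:05 − 11:00 = 05:05 on Jul 6.
+2 hours and 10 minutes → arrive 07:15 UTC on Jul 6.
Flight 2 in UTC: 14:35 − 4:30 = 10:05 on Jul 5.
+7 hours and 39 minutes → arrive 17:44 UTC on Jul 5.
Flight 2 lands earlier by 13 hours 31 minutes.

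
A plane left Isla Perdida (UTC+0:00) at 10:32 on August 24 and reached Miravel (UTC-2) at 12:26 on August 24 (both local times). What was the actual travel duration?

3 hours 54 minutes

Departure is already UTC: 10:32 on Aug 24.
Arrival in UTC: 12:26 + 2:00 = 14:26 on Aug 24.
Elapsed = 14:26 − 10:32 = 3 hours 54 minutes.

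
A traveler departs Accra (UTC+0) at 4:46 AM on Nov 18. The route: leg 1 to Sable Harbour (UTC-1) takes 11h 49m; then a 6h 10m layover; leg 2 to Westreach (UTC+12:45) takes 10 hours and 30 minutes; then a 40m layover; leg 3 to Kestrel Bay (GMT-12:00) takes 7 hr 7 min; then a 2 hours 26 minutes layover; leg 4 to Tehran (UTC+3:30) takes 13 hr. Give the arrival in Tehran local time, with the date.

11:58 AM on November 20

Accra is at UTC+0, so departure is already 4:46 AM UTC on Nov 18.
Add 11 hours and 49 minutes leg 1 → 4:35 PM UTC.
Add 6 hours 10 minutes layover in Sable Harbour → 10:45 PM UTC.
Add 10 hours and 30 minutes leg 2 → 9:15 AM UTC (Nov 19).
Add 40 minutes layover in Westreach → 9:55 AM UTC.
Add 7 hours and 7 minutes leg 3 → 5:02 PM UTC.
Add 2 hours and 26 minutes layover in Kestrel Bay → 7:28 PM UTC.
Add 13 hours leg 4 → 8:28 AM UTC (Nov 20).
Tehran is UTC+3:30, so local arrival = 8:28 AM + 3:30 = 11:58 AM on Nov 20.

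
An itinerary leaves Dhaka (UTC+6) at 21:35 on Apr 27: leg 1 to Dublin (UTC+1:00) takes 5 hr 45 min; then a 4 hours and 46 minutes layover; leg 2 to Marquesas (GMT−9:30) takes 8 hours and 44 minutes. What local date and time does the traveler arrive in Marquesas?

01:20 on Apr 28

Convert departure to UTC: 21:35 − 6:00 = 15:35 UTC on Apr 27.
Add 5 hours 45 minutes leg 1 → 21:20 UTC.
Add 4 hours and 46 minutes layover in Dublin → 02:06 UTC (Apr 28).
Add 8 hours and 44 minutes leg 2 → 10:50 UTC.
Marquesas is UTC−9:30, so local arrival = 10:50 − 9:30 = 01:20 on Apr 28.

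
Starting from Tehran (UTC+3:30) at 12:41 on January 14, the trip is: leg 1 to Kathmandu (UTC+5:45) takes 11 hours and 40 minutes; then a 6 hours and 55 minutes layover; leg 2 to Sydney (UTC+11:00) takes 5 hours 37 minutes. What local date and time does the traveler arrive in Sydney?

Convert departure to UTC: 12:41 − 3:30 = 09:11 UTC on Jan 14.
Add 11 hours and 40 minutes leg 1 → 20:51 UTC.
Add 6 hours and 55 minutes layover in Kathmandu → 03:46 UTC (Jan 15).
Add 5 hours 37 minutes leg 2 → 09:23 UTC.
Sydney is UTC+11:00, so local arrival = 09:23 + 11:00 = 20:23 on Jan 15.

20:23 on January 15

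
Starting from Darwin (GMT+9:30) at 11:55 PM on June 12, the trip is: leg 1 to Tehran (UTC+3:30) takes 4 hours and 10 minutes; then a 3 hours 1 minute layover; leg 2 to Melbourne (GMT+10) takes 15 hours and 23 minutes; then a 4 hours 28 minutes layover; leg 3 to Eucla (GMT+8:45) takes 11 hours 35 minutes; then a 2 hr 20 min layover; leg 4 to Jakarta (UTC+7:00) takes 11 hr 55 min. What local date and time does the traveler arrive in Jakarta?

Convert departure to UTC: 11:55 PM − 9:30 = 2:25 PM UTC on Jun 12.
Add 4 hours 10 minutes leg 1 → 6:35 PM UTC.
Add 3 hours 1 minute layover in Tehran → 9:36 PM UTC.
Add 15 hours 23 minutes leg 2 → 12:59 PM UTC (Jun 13).
Add 4 hours 28 minutes layover in Melbourne → 5:27 PM UTC.
Add 11 hours and 35 minutes leg 3 → 5:02 AM UTC (Jun 14).
Add 2 hours 20 minutes layover in Eucla → 7:22 AM UTC.
Add 11 hours and 55 minutes leg 4 → 7:17 PM UTC.
Jakarta is UTC+7:00, so local arrival = 7:17 PM + 7:00 = 2:17 AM on Jun 15.

2:17 AM on June 15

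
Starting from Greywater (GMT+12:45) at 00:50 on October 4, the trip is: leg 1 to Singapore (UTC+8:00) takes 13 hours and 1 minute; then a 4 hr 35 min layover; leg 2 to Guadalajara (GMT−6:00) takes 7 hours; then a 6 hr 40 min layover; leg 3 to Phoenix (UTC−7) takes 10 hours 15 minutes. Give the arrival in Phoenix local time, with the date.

Convert departure to UTC: 00:50 − 12:45 = 12:05 UTC on Oct 3.
Add 13 hours 1 minute leg 1 → 01:06 UTC (Oct 4).
Add 4 hours and 35 minutes layover in Singapore → 05:41 UTC.
Add 7 hours leg 2 → 12:41 UTC.
Add 6 hours 40 minutes layover in Guadalajara → 19:21 UTC.
Add 10 hours and 15 minutes leg 3 → 05:36 UTC (Oct 5).
Phoenix is UTC−7:00, so local arrival = 05:36 − 7:00 = 22:36 on Oct 4.

22:36 on October 4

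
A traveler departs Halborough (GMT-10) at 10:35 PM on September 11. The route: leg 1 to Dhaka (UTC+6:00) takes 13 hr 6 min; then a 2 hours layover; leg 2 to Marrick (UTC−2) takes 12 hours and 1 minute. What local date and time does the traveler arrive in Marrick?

9:42 AM on September 13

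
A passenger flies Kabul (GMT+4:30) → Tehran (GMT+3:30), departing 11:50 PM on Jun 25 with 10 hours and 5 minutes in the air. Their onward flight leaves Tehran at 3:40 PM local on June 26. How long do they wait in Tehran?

Convert departure to UTC: 11:50 PM − 4:30 = 7:20 PM UTC on Jun 25.
Add 10 hours 5 minutes flight time → 5:25 AM UTC (Jun 26).
Tehran is UTC+3:30, so local arrival = 5:25 AM + 3:30 = 8:55 AM on Jun 26.
Layover = 3:40 PM − 8:55 AM = 6 hours 45 minutes.

6 hours 45 minutes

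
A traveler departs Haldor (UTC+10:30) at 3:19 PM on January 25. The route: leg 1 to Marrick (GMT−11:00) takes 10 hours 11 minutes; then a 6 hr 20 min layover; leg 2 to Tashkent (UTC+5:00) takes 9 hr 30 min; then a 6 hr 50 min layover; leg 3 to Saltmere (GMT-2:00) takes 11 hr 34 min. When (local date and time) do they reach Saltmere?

11:14 PM on Jan 26

Convert departure to UTC: 3:19 PM − 10:30 = 4:49 AM UTC on Jan 25.
Add 10 hours and 11 minutes leg 1 → 3:00 PM UTC.
Add 6 hours and 20 minutes layover in Marrick → 9:20 PM UTC.
Add 9 hours and 30 minutes leg 2 → 6:50 AM UTC (Jan 26).
Add 6 hours and 50 minutes layover in Tashkent → 1:40 PM UTC.
Add 11 hours and 34 minutes leg 3 → 1:14 AM UTC (Jan 27).
Saltmere is UTC−2:00, so local arrival = 1:14 AM − 2:00 = 11:14 PM on Jan 26.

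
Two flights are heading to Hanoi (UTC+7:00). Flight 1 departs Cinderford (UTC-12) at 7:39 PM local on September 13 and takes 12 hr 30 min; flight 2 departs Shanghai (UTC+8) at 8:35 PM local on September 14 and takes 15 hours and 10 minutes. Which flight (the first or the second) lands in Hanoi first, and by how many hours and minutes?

the first, by 7 hours 36 minutes

Flight 1 in UTC: 7:39 PM + 12:00 = 7:39 AM on Sep 14.
+12 hours and 30 minutes → arrive 8:09 PM UTC on Sep 14.
Flight 2 in UTC: 8:35 PM − 8:00 = 12:35 PM on Sep 14.
+15 hours 10 minutes → arrive 3:45 AM UTC on Sep 15.
Flight 1 lands earlier by 7 hours 36 minutes.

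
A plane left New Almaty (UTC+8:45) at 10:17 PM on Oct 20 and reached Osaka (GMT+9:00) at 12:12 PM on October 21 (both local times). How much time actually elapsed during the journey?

13 hours 40 minutes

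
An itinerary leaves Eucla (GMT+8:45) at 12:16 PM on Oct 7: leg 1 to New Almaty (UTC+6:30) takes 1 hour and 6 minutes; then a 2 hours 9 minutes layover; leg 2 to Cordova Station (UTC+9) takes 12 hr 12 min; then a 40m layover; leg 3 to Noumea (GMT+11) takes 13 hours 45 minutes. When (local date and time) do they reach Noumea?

8:23 PM on October 8

Convert departure to UTC: 12:16 PM − 8:45 = 3:31 AM UTC on Oct 7.
Add 1 hour 6 minutes leg 1 → 4:37 AM UTC.
Add 2 hours 9 minutes layover in New Almaty → 6:46 AM UTC.
Add 12 hours and 12 minutes leg 2 → 6:58 PM UTC.
Add 40 minutes layover in Cordova Station → 7:38 PM UTC.
Add 13 hours and 45 minutes leg 3 → 9:23 AM UTC (Oct 8).
Noumea is UTC+11:00, so local arrival = 9:23 AM + 11:00 = 8:23 PM on Oct 8.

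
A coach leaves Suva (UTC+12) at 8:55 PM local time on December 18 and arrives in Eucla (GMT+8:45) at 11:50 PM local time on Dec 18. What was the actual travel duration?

Eucla is 3:15 behind Suva.
Clock-face elapsed time (ignoring zones) is 2 hours 55 minutes.
Actual elapsed = 2 hours 55 minutes + 3:15 = 6 hours 10 minutes.

6 hours 10 minutes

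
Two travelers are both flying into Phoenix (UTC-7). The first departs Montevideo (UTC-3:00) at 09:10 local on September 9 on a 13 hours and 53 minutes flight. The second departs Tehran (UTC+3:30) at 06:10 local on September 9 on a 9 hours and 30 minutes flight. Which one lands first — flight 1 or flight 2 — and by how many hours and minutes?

Flight 1 in UTC: 09:10 + 3:00 = 12:10 on Sep 9.
+13 hours and 53 minutes → arrive 02:03 UTC on Sep 10.
Flight 2 in UTC: 06:10 − 3:30 = 02:40 on Sep 9.
+9 hours 30 minutes → arrive 12:10 UTC on Sep 9.
Flight 2 lands earlier by 13 hours 53 minutes.

the second, by 13 hours 53 minutes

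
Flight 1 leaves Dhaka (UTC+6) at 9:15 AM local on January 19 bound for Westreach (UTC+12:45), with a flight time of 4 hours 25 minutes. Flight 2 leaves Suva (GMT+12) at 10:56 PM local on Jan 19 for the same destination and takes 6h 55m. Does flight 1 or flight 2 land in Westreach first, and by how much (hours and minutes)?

the first, by 10 hours 11 minutes

Flight 1 in UTC: 9:15 AM − 6:00 = 3:15 AM on Jan 19.
+4 hours 25 minutes → arrive 7:40 AM UTC on Jan 19.
Flight 2 in UTC: 10:56 PM − 12:00 = 10:56 AM on Jan 19.
+6 hours and 55 minutes → arrive 5:51 PM UTC on Jan 19.
Flight 1 lands earlier by 10 hours 11 minutes.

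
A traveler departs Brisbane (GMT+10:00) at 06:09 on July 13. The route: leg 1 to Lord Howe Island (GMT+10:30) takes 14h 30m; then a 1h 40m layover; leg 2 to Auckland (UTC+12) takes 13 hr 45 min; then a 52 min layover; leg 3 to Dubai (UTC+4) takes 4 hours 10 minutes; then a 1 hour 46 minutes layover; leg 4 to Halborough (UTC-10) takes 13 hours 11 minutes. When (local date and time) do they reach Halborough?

Convert departure to UTC: 06:09 − 10:00 = 20:09 UTC on Jul 12.
Add 14 hours and 30 minutes leg 1 → 10:39 UTC (Jul 13).
Add 1 hour 40 minutes layover in Lord Howe Island → 12:19 UTC.
Add 13 hours and 45 minutes leg 2 → 02:04 UTC (Jul 14).
Add 52 minutes layover in Auckland → 02:56 UTC.
Add 4 hours 10 minutes leg 3 → 07:06 UTC.
Add 1 hour and 46 minutes layover in Dubai → 08:52 UTC.
Add 13 hours and 11 minutes leg 4 → 22:03 UTC.
Halborough is UTC−10:00, so local arrival = 22:03 − 10:00 = 12:03 on Jul 14.

12:03 on Jul 14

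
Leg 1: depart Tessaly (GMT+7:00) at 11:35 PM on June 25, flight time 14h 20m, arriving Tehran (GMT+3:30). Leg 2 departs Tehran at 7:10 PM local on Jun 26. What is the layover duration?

8 hours 45 minutes

Convert departure to UTC: 11:35 PM − 7:00 = 4:35 PM UTC on Jun 25.
Add 14 hours and 20 minutes flight time → 6:55 AM UTC (Jun 26).
Tehran is UTC+3:30, so local arrival = 6:55 AM + 3:30 = 10:25 AM on Jun 26.
Layover = 7:10 PM − 10:25 AM = 8 hours 45 minutes.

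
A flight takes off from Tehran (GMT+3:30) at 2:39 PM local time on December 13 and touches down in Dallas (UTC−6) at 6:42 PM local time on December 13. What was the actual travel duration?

Departure in UTC: 2:39 PM − 3:30 = 11:09 AM on Dec 13.
Arrival in UTC: 6:42 PM + 6:00 = 12:42 AM on Dec 14.
Elapsed = 12:42 AM − 11:09 AM (+1 day) = 13 hours 33 minutes.

13 hours 33 minutes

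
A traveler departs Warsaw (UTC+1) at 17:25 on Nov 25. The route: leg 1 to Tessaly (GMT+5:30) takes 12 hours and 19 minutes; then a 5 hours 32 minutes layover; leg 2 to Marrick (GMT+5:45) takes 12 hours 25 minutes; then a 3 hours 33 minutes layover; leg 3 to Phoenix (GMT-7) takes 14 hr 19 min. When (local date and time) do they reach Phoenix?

Convert departure to UTC: 17:25 − 1:00 = 16:25 UTC on Nov 25.
Add 12 hours and 19 minutes leg 1 → 04:44 UTC (Nov 26).
Add 5 hours 32 minutes layover in Tessaly → 10:16 UTC.
Add 12 hours 25 minutes leg 2 → 22:41 UTC.
Add 3 hours and 33 minutes layover in Marrick → 02:14 UTC (Nov 27).
Add 14 hours 19 minutes leg 3 → 16:33 UTC.
Phoenix is UTC−7:00, so local arrival = 16:33 − 7:00 = 09:33 on Nov 27.

09:33 on November 27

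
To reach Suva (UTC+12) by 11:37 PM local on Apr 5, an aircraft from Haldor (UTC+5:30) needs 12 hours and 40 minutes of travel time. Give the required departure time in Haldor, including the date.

Target arrival in UTC: 11:37 PM − 12:00 = 11:37 AM on Apr 5.
Subtract 12 hours and 40 minutes → departure 10:57 PM UTC on Apr 4.
Haldor is UTC+5:30: 10:57 PM + 5:30 = 4:27 AM on Apr 5.

4:27 AM on April 5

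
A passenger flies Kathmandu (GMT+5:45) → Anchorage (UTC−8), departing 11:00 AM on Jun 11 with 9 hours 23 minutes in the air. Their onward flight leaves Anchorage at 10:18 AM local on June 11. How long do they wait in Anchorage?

Convert departure to UTC: 11:00 AM − 5:45 = 5:15 AM UTC on Jun 11.
Add 9 hours and 23 minutes flight time → 2:38 PM UTC.
Anchorage is UTC−8:00, so local arrival = 2:38 PM − 8:00 = 6:38 AM on Jun 11.
Layover = 10:18 AM − 6:38 AM = 3 hours 40 minutes.

3 hours 40 minutes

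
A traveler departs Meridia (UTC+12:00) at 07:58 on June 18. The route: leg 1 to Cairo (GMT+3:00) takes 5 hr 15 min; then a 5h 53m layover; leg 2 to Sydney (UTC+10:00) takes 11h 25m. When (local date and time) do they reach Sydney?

04:31 on Jun 19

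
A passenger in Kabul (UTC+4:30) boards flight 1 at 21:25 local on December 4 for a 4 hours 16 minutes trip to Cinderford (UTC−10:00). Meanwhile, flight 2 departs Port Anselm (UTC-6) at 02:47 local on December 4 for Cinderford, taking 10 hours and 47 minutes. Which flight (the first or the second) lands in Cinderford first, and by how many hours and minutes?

Flight 1 in UTC: 21:25 − 4:30 = 16:55 on Dec 4.
+4 hours 16 minutes → arrive 21:11 UTC on Dec 4.
Flight 2 in UTC: 02:47 + 6:00 = 08:47 on Dec 4.
+10 hours and 47 minutes → arrive 19:34 UTC on Dec 4.
Flight 2 lands earlier by 1 hour 37 minutes.

the second, by 1 hour 37 minutes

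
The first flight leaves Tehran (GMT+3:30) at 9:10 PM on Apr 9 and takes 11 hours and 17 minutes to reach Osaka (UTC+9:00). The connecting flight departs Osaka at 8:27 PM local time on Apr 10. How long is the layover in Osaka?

6 hours 30 minutes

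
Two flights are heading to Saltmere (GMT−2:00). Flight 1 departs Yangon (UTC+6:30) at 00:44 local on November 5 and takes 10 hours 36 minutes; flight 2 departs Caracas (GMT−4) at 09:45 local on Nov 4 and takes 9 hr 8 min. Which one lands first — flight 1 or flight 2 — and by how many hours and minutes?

Flight 1 in UTC: 00:44 − 6:30 = 18:14 on Nov 4.
+10 hours and 36 minutes → arrive 04:50 UTC on Nov 5.
Flight 2 in UTC: 09:45 + 4:00 = 13:45 on Nov 4.
+9 hours 8 minutes → arrive 22:53 UTC on Nov 4.
Flight 2 lands earlier by 5 hours 57 minutes.

the second, by 5 hours 57 minutes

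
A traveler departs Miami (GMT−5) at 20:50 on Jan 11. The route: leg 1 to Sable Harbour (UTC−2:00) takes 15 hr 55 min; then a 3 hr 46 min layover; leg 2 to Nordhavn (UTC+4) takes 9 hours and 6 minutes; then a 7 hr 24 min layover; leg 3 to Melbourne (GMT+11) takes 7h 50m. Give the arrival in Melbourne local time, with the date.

08:51 on Jan 14

Convert departure to UTC: 20:50 + 5:00 = 01:50 UTC on Jan 12.
Add 15 hours 55 minutes leg 1 → 17:45 UTC.
Add 3 hours and 46 minutes layover in Sable Harbour → 21:31 UTC.
Add 9 hours 6 minutes leg 2 → 06:37 UTC (Jan 13).
Add 7 hours 24 minutes layover in Nordhavn → 14:01 UTC.
Add 7 hours 50 minutes leg 3 → 21:51 UTC.
Melbourne is UTC+11:00, so local arrival = 21:51 + 11:00 = 08:51 on Jan 14.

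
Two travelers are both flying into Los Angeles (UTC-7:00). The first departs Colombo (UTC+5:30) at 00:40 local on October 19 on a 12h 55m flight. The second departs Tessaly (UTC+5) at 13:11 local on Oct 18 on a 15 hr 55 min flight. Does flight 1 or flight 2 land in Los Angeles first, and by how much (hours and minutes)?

the second, by 7 hours 59 minutes

Flight 1 in UTC: 00:40 − 5:30 = 19:10 on Oct 18.
+12 hours and 55 minutes → arrive 08:05 UTC on Oct 19.
Flight 2 in UTC: 13:11 − 5:00 = 08:11 on Oct 18.
+15 hours and 55 minutes → arrive 00:06 UTC on Oct 19.
Flight 2 lands earlier by 7 hours 59 minutes.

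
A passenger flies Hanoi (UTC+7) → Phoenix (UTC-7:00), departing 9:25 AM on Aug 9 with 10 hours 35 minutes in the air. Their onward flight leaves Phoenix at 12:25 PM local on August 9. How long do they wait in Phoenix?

Convert departure to UTC: 9:25 AM − 7:00 = 2:25 AM UTC on Aug 9.
Add 10 hours 35 minutes flight time → 1:00 PM UTC.
Phoenix is UTC−7:00, so local arrival = 1:00 PM − 7:00 = 6:00 AM on Aug 9.
Layover = 12:25 PM − 6:00 AM = 6 hours 25 minutes.

6 hours 25 minutes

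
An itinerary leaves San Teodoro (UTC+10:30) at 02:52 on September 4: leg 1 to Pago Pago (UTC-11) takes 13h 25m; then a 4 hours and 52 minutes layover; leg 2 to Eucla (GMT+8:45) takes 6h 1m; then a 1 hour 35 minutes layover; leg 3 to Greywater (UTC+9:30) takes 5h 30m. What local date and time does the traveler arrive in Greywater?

09:15 on Sep 5

Convert departure to UTC: 02:52 − 10:30 = 16:22 UTC on Sep 3.
Add 13 hours 25 minutes leg 1 → 05:47 UTC (Sep 4).
Add 4 hours and 52 minutes layover in Pago Pago → 10:39 UTC.
Add 6 hours and 1 minute leg 2 → 16:40 UTC.
Add 1 hour 35 minutes layover in Eucla → 18:15 UTC.
Add 5 hours and 30 minutes leg 3 → 23:45 UTC.
Greywater is UTC+9:30, so local arrival = 23:45 + 9:30 = 09:15 on Sep 5.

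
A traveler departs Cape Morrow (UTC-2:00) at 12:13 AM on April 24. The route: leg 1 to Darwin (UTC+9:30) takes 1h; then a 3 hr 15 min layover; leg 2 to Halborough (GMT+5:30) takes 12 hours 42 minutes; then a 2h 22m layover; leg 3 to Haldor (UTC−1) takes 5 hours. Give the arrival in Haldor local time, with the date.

Convert departure to UTC: 12:13 AM + 2:00 = 2:13 AM UTC on Apr 24.
Add 1 hour leg 1 → 3:13 AM UTC.
Add 3 hours and 15 minutes layover in Darwin → 6:28 AM UTC.
Add 12 hours 42 minutes leg 2 → 7:10 PM UTC.
Add 2 hours 22 minutes layover in Halborough → 9:32 PM UTC.
Add 5 hours leg 3 → 2:32 AM UTC (Apr 25).
Haldor is UTC−1:00, so local arrival = 2:32 AM − 1:00 = 1:32 AM on Apr 25.

1:32 AM on April 25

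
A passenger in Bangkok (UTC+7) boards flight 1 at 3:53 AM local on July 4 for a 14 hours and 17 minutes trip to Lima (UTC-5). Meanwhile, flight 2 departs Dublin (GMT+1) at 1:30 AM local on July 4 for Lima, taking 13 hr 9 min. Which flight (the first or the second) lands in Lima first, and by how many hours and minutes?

the first, by 2 hours 29 minutes

Flight 1 in UTC: 3:53 AM − 7:00 = 8:53 PM on Jul 3.
+14 hours and 17 minutes → arrive 11:10 AM UTC on Jul 4.
Flight 2 in UTC: 1:30 AM − 1:00 = 12:30 AM on Jul 4.
+13 hours and 9 minutes → arrive 1:39 PM UTC on Jul 4.
Flight 1 lands earlier by 2 hours 29 minutes.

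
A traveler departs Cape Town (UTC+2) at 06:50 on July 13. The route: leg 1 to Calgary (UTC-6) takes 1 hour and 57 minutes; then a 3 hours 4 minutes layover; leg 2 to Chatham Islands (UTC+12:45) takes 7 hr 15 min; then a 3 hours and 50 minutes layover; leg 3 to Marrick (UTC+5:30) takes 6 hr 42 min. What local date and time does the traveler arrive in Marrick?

09:08 on July 14

Convert departure to UTC: 06:50 − 2:00 = 04:50 UTC on Jul 13.
Add 1 hour 57 minutes leg 1 → 06:47 UTC.
Add 3 hours 4 minutes layover in Calgary → 09:51 UTC.
Add 7 hours 15 minutes leg 2 → 17:06 UTC.
Add 3 hours 50 minutes layover in Chatham Islands → 20:56 UTC.
Add 6 hours and 42 minutes leg 3 → 03:38 UTC (Jul 14).
Marrick is UTC+5:30, so local arrival = 03:38 + 5:30 = 09:08 on Jul 14.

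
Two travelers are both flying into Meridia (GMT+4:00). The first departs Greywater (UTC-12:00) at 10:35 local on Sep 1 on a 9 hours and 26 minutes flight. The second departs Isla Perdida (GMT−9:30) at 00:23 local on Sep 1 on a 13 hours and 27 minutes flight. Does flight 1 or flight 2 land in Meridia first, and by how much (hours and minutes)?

Flight 1 in UTC: 10:35 + 12:00 = 22:35 on Sep 1.
+9 hours 26 minutes → arrive 08:01 UTC on Sep 2.
Flight 2 in UTC: 00:23 + 9:30 = 09:53 on Sep 1.
+13 hours 27 minutes → arrive 23:20 UTC on Sep 1.
Flight 2 lands earlier by 8 hours 41 minutes.

the second, by 8 hours 41 minutes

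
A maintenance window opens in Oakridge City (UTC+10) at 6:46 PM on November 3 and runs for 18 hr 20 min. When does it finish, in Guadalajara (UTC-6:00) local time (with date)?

9:06 PM on Nov 3

Guadalajara is 16:00 behind Oakridge City.
After 18 hours 20 minutes it is 1:06 PM (Nov 4) in Oakridge City.
Shift by the zone difference: 1:06 PM − 16:00 = 9:06 PM on Nov 3 in Guadalajara.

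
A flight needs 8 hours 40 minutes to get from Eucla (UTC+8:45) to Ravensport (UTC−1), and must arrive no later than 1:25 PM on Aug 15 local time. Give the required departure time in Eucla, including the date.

2:30 PM on Aug 15

Target arrival in UTC: 1:25 PM + 1:00 = 2:25 PM on Aug 15.
Subtract 8 hours and 40 minutes → departure 5:45 AM UTC on Aug 15.
Eucla is UTC+8:45: 5:45 AM + 8:45 = 2:30 PM on Aug 15.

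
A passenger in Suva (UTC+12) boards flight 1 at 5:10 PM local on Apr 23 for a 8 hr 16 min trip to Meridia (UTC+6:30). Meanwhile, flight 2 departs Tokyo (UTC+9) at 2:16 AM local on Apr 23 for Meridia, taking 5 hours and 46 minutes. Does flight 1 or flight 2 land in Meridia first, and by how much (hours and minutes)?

Flight 1 in UTC: 5:10 PM − 12:00 = 5:10 AM on Apr 23.
+8 hours 16 minutes → arrive 1:26 PM UTC on Apr 23.
Flight 2 in UTC: 2:16 AM − 9:00 = 5:16 PM on Apr 22.
+5 hours and 46 minutes → arrive 11:02 PM UTC on Apr 22.
Flight 2 lands earlier by 14 hours 24 minutes.

the second, by 14 hours 24 minutes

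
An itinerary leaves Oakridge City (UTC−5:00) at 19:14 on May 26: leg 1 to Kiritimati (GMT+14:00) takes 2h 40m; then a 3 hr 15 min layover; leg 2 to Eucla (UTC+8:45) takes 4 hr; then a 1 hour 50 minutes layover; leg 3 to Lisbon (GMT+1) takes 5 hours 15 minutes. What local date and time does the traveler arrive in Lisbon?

Convert departure to UTC: 19:14 + 5:00 = 00:14 UTC on May 27.
Add 2 hours 40 minutes leg 1 → 02:54 UTC.
Add 3 hours and 15 minutes layover in Kiritimati → 06:09 UTC.
Add 4 hours leg 2 → 10:09 UTC.
Add 1 hour 50 minutes layover in Eucla → 11:59 UTC.
Add 5 hours and 15 minutes leg 3 → 17:14 UTC.
Lisbon is UTC+1:00, so local arrival = 17:14 + 1:00 = 18:14 on May 27.

18:14 on May 27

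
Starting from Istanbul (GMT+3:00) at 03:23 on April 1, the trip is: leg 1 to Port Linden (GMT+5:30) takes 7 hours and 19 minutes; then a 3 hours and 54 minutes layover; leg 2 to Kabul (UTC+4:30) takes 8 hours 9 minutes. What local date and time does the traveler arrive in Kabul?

00:15 on April 2

Convert departure to UTC: 03:23 − 3:00 = 00:23 UTC on Apr 1.
Add 7 hours 19 minutes leg 1 → 07:42 UTC.
Add 3 hours and 54 minutes layover in Port Linden → 11:36 UTC.
Add 8 hours and 9 minutes leg 2 → 19:45 UTC.
Kabul is UTC+4:30, so local arrival = 19:45 + 4:30 = 00:15 on Apr 2.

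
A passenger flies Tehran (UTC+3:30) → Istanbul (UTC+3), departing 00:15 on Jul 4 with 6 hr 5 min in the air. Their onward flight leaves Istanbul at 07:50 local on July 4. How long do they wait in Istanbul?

Convert departure to UTC: 00:15 − 3:30 = 20:45 UTC on Jul 3.
Add 6 hours and 5 minutes flight time → 02:50 UTC (Jul 4).
Istanbul is UTC+3:00, so local arrival = 02:50 + 3:00 = 05:50 on Jul 4.
Layover = 07:50 − 05:50 = 2 hours.

2 hours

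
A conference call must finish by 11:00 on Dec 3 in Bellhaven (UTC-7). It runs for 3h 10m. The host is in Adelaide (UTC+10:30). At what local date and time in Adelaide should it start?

Target end time in UTC: 11:00 + 7:00 = 18:00 on Dec 3.
Subtract 3 hours and 10 minutes → start 14:50 UTC on Dec 3.
Adelaide is UTC+10:30: 14:50 + 10:30 = 01:20 on Dec 4.

01:20 on December 4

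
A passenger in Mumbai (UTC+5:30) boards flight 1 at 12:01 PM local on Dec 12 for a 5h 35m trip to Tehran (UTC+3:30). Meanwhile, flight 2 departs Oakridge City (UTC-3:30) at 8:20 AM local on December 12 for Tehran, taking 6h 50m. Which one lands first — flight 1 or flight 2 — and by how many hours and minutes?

Flight 1 in UTC: 12:01 PM − 5:30 = 6:31 AM on Dec 12.
+5 hours 35 minutes → arrive 12:06 PM UTC on Dec 12.
Flight 2 in UTC: 8:20 AM + 3:30 = 11:50 AM on Dec 12.
+6 hours 50 minutes → arrive 6:40 PM UTC on Dec 12.
Flight 1 lands earlier by 6 hours 34 minutes.

the first, by 6 hours 34 minutes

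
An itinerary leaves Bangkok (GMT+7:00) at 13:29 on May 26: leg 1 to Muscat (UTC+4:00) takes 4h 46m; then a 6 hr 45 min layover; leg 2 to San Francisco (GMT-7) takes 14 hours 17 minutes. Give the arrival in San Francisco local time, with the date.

01:17 on May 27

Convert departure to UTC: 13:29 − 7:00 = 06:29 UTC on May 26.
Add 4 hours 46 minutes leg 1 → 11:15 UTC.
Add 6 hours 45 minutes layover in Muscat → 18:00 UTC.
Add 14 hours and 17 minutes leg 2 → 08:17 UTC (May 27).
San Francisco is UTC−7:00, so local arrival = 08:17 − 7:00 = 01:17 on May 27.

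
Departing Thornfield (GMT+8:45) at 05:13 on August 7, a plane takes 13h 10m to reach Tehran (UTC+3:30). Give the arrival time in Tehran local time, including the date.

13:08 on August 7

Convert departure to UTC: 05:13 − 8:45 = 20:28 UTC on Aug 6.
Add 13 hours and 10 minutes travel time → 09:38 UTC (Aug 7).
Tehran is UTC+3:30, so local arrival = 09:38 + 3:30 = 13:08 on Aug 7.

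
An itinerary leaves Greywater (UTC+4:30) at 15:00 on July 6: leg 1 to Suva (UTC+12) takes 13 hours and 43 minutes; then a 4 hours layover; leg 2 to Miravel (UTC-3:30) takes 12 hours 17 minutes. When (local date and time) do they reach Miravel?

13:00 on July 7

Convert departure to UTC: 15:00 − 4:30 = 10:30 UTC on Jul 6.
Add 13 hours and 43 minutes leg 1 → 00:13 UTC (Jul 7).
Add 4 hours layover in Suva → 04:13 UTC.
Add 12 hours and 17 minutes leg 2 → 16:30 UTC.
Miravel is UTC−3:30, so local arrival = 16:30 − 3:30 = 13:00 on Jul 7.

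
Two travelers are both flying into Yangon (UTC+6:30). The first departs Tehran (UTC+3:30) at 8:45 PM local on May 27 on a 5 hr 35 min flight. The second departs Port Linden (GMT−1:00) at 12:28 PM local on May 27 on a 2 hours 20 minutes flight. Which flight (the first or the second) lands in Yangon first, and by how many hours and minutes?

Flight 1 in UTC: 8:45 PM − 3:30 = 5:15 PM on May 27.
+5 hours 35 minutes → arrive 10:50 PM UTC on May 27.
Flight 2 in UTC: 12:28 PM + 1:00 = 1:28 PM on May 27.
+2 hours and 20 minutes → arrive 3:48 PM UTC on May 27.
Flight 2 lands earlier by 7 hours 2 minutes.

the second, by 7 hours 2 minutes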